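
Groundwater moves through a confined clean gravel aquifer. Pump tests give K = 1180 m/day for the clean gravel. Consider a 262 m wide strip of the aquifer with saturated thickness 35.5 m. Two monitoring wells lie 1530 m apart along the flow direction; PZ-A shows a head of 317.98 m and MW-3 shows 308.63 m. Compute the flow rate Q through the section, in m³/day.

67100

Cross-sectional area A = 262 × 35.5 = 9301 m².
Hydraulic gradient i = (317.98 − 308.63) / 1530 = 9.35 / 1530 = 0.006111.
Darcy's law: Q = K · A · i = 1180 × 9301 × 0.006111 = 67071 m³/day.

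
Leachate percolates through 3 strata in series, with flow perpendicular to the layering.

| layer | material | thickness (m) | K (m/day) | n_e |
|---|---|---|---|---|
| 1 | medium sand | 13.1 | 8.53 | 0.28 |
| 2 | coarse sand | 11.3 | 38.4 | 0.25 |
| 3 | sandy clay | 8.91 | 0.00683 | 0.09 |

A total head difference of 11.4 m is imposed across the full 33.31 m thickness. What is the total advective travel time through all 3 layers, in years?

2.29

With flow normal to the layers, continuity requires the same specific discharge q through every layer.
Σ(b_i/K_i) = 13.1/8.53 + 11.3/38.4 + 8.91/0.00683 = 1306 d.
q = Δh / Σ(b_i/K_i) = 11.4 / 1306 = 0.008726 m/day.
In each layer the seepage velocity is v_i = q/n_i, so the layer transit time is t_i = b_i·n_i / q:
  layer 1 (medium sand): t_1 = 13.1 × 0.28 / 0.008726 = 420.3 d
  layer 2 (coarse sand): t_2 = 11.3 × 0.25 / 0.008726 = 323.7 d
  layer 3 (sandy clay): t_3 = 8.91 × 0.09 / 0.008726 = 91.89 d
Total t = Σ t_i = 835.9 days = 2.289 years.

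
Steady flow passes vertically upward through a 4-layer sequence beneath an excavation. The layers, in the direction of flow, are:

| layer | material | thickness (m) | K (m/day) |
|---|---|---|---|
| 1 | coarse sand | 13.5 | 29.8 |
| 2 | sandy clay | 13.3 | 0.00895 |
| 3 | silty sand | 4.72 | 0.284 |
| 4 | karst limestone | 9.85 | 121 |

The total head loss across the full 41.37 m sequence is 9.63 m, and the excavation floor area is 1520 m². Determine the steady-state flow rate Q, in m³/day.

9.74

Flow is perpendicular to layering, so the layers act in series and the equivalent K is the thickness-weighted harmonic mean.
Total thickness L = 13.5 + 13.3 + 4.72 + 9.85 = 41.37 m.
Σ(b_i/K_i) = 13.5/29.8 + 13.3/0.00895 + 4.72/0.284 + 9.85/121 = 1503 d.
K_eq = L / Σ(b_i/K_i) = 41.37 / 1503 = 0.02752 m/day.
Q = K_eq · A · (Δh/L) = 0.02752 × 1520 × (9.63/41.37) = 9.738 m³/day.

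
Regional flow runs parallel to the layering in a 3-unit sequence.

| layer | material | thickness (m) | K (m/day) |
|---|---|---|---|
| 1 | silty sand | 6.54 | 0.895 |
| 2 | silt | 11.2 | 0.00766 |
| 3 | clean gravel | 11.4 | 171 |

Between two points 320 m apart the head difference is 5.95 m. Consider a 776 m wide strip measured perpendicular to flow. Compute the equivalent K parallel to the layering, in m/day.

Flow is parallel to layering, so each bed carries its own Darcy discharge and the transmissivities add.
Σ(K_i·b_i) = 0.895×6.54 + 0.00766×11.2 + 171×11.4 = 1955 m²/day.
Total thickness b = 29.14 m, so K_eq = Σ(K_i·b_i)/b = 67.10 m/day.

67.1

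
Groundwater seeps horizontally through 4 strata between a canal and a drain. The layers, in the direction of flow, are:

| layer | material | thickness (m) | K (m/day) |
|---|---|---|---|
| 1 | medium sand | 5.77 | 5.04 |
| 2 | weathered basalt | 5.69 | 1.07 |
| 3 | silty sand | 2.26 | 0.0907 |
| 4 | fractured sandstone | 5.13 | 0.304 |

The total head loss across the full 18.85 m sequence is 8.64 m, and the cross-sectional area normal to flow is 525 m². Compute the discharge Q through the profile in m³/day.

Flow is perpendicular to layering, so the layers act in series and the equivalent K is the thickness-weighted harmonic mean.
Total thickness L = 5.77 + 5.69 + 2.26 + 5.13 = 18.85 m.
Σ(b_i/K_i) = 5.77/5.04 + 5.69/1.07 + 2.26/0.0907 + 5.13/0.304 = 48.25 d.
K_eq = L / Σ(b_i/K_i) = 18.85 / 48.25 = 0.3906 m/day.
Q = K_eq · A · (Δh/L) = 0.3906 × 525 × (8.64/18.85) = 94.00 m³/day.

94.0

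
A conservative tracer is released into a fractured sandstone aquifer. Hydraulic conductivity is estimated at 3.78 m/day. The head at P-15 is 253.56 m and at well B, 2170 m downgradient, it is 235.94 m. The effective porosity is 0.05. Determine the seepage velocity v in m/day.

Hydraulic gradient i = (253.56 − 235.94) / 2170 = 17.62 / 2170 = 0.008120.
Darcy flux q = K · i = 3.780 × 0.008120 = 0.03069 m/day.
Seepage velocity v = q / n_e = 0.03069 / 0.05 = 0.6139 m/day.

0.614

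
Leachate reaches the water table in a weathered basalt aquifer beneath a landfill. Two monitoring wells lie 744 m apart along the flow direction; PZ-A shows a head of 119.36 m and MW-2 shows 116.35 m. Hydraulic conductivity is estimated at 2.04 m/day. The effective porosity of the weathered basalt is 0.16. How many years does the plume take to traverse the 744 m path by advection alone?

39.5

Hydraulic gradient i = (119.36 − 116.35) / 744 = 3.01 / 744 = 0.004046.
Darcy flux q = K · i = 2.040 × 0.004046 = 0.008253 m/day.
Seepage velocity v = q / n_e = 0.008253 / 0.16 = 0.05158 m/day.
Travel time t = L / v = 744 / 0.05158 = 14423 days = 39.49 years.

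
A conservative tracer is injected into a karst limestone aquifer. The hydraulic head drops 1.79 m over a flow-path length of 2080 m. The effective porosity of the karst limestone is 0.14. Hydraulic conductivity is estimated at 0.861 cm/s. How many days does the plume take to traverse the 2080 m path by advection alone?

455

Convert K: 0.861 cm/s × 864 = 743.9 m/day.
Hydraulic gradient i = Δh / L = 1.79 / 2080 = 0.0008606.
Darcy flux q = K · i = 743.9 × 0.0008606 = 0.6402 m/day.
Seepage velocity v = q / n_e = 0.6402 / 0.14 = 4.573 m/day.
Travel time t = L / v = 2080 / 4.573 = 454.9 days.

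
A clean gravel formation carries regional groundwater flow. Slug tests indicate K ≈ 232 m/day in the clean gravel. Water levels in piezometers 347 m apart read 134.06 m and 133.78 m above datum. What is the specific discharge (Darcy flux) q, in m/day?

Hydraulic gradient i = (134.06 − 133.78) / 347 = 0.28 / 347 = 0.0008069.
Specific discharge q = K · i = 232.0 × 0.0008069 = 0.1872 m/day.

0.187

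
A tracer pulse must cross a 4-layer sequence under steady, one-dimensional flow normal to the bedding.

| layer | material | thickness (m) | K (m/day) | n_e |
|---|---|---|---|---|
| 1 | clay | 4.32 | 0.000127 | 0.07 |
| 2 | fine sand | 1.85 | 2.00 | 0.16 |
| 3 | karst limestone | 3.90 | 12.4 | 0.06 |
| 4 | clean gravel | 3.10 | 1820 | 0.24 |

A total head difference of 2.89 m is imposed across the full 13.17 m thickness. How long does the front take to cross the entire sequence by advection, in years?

With flow normal to the layers, continuity requires the same specific discharge q through every layer.
Σ(b_i/K_i) = 4.32/0.000127 + 1.85/2.00 + 3.90/12.4 + 3.10/1820 = 34017 d.
q = Δh / Σ(b_i/K_i) = 2.89 / 34017 = 8.496e-05 m/day.
In each layer the seepage velocity is v_i = q/n_i, so the layer transit time is t_i = b_i·n_i / q:
  layer 1 (clay): t_1 = 4.32 × 0.07 / 8.496e-05 = 3559 d
  layer 2 (fine sand): t_2 = 1.85 × 0.16 / 8.496e-05 = 3484 d
  layer 3 (karst limestone): t_3 = 3.90 × 0.06 / 8.496e-05 = 2754 d
  layer 4 (clean gravel): t_4 = 3.10 × 0.24 / 8.496e-05 = 8757 d
Total t = Σ t_i = 18555 days = 50.80 years.

50.8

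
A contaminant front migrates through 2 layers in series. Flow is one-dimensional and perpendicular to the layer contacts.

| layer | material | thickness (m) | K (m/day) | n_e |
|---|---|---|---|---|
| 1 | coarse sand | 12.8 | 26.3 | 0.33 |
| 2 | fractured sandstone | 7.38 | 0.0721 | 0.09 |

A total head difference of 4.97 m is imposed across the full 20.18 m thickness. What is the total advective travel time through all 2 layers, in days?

With flow normal to the layers, continuity requires the same specific discharge q through every layer.
Σ(b_i/K_i) = 12.8/26.3 + 7.38/0.0721 = 102.8 d.
q = Δh / Σ(b_i/K_i) = 4.97 / 102.8 = 0.04833 m/day.
In each layer the seepage velocity is v_i = q/n_i, so the layer transit time is t_i = b_i·n_i / q:
  layer 1 (coarse sand): t_1 = 12.8 × 0.33 / 0.04833 = 87.41 d
  layer 2 (fractured sandstone): t_2 = 7.38 × 0.09 / 0.04833 = 13.74 d
Total t = Σ t_i = 101.2 days.

101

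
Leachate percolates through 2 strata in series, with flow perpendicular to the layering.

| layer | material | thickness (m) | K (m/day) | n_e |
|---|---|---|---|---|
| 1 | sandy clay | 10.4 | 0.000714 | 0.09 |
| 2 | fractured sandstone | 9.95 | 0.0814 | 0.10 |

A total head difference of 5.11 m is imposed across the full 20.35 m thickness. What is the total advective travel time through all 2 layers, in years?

With flow normal to the layers, continuity requires the same specific discharge q through every layer.
Σ(b_i/K_i) = 10.4/0.000714 + 9.95/0.0814 = 14688 d.
q = Δh / Σ(b_i/K_i) = 5.11 / 14688 = 0.0003479 m/day.
In each layer the seepage velocity is v_i = q/n_i, so the layer transit time is t_i = b_i·n_i / q:
  layer 1 (sandy clay): t_1 = 10.4 × 0.09 / 0.0003479 = 2690 d
  layer 2 (fractured sandstone): t_2 = 9.95 × 0.10 / 0.0003479 = 2860 d
Total t = Σ t_i = 5550 days = 15.20 years.

15.2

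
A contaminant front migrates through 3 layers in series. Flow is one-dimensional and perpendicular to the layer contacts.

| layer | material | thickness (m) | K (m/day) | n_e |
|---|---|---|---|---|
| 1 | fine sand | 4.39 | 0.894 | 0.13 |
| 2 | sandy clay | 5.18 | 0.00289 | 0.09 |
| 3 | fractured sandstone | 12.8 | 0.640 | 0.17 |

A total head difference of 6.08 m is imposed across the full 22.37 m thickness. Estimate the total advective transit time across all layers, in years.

2.63

With flow normal to the layers, continuity requires the same specific discharge q through every layer.
Σ(b_i/K_i) = 4.39/0.894 + 5.18/0.00289 + 12.8/0.640 = 1817 d.
q = Δh / Σ(b_i/K_i) = 6.08 / 1817 = 0.003346 m/day.
In each layer the seepage velocity is v_i = q/n_i, so the layer transit time is t_i = b_i·n_i / q:
  layer 1 (fine sand): t_1 = 4.39 × 0.13 / 0.003346 = 170.6 d
  layer 2 (sandy clay): t_2 = 5.18 × 0.09 / 0.003346 = 139.3 d
  layer 3 (fractured sandstone): t_3 = 12.8 × 0.17 / 0.003346 = 650.4 d
Total t = Σ t_i = 960.3 days = 2.629 years.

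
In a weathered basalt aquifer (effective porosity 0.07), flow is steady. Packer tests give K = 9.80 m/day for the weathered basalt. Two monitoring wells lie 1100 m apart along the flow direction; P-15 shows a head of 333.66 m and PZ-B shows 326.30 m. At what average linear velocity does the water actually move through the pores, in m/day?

0.937

Hydraulic gradient i = (333.66 − 326.30) / 1100 = 7.36 / 1100 = 0.006691.
Darcy flux q = K · i = 9.800 × 0.006691 = 0.06557 m/day.
Seepage velocity v = q / n_e = 0.06557 / 0.07 = 0.9367 m/day.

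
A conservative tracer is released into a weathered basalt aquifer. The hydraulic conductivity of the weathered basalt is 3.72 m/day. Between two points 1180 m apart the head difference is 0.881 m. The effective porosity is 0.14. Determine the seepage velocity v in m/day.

Hydraulic gradient i = Δh / L = 0.881 / 1180 = 0.0007466.
Darcy flux q = K · i = 3.720 × 0.0007466 = 0.002777 m/day.
Seepage velocity v = q / n_e = 0.002777 / 0.14 = 0.01984 m/day.

0.0198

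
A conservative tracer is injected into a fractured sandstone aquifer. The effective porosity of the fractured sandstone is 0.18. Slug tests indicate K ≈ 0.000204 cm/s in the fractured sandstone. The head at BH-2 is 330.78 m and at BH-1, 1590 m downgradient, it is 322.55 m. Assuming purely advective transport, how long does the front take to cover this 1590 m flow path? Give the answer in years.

859

Convert K: 0.000204 cm/s × 864 = 0.1763 m/day.
Hydraulic gradient i = (330.78 − 322.55) / 1590 = 8.23 / 1590 = 0.005176.
Darcy flux q = K · i = 0.1763 × 0.005176 = 0.0009123 m/day.
Seepage velocity v = q / n_e = 0.0009123 / 0.18 = 0.005068 m/day.
Travel time t = L / v = 1590 / 0.005068 = 3.137e+05 days = 858.9 years.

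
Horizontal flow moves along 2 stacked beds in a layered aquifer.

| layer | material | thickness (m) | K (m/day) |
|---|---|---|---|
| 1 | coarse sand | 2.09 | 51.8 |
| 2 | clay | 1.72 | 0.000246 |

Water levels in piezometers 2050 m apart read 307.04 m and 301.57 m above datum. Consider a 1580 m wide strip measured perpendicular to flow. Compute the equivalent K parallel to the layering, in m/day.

Flow is parallel to layering, so each bed carries its own Darcy discharge and the transmissivities add.
Σ(K_i·b_i) = 51.8×2.09 + 0.000246×1.72 = 108.3 m²/day.
Total thickness b = 3.810 m, so K_eq = Σ(K_i·b_i)/b = 28.42 m/day.

28.4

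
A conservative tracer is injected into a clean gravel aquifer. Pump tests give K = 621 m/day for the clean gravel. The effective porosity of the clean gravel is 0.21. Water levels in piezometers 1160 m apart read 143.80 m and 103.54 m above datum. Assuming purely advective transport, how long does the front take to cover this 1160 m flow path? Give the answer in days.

11.3

Hydraulic gradient i = (143.80 − 103.54) / 1160 = 40.26 / 1160 = 0.03471.
Darcy flux q = K · i = 621.0 × 0.03471 = 21.55 m/day.
Seepage velocity v = q / n_e = 21.55 / 0.21 = 102.6 m/day.
Travel time t = L / v = 1160 / 102.6 = 11.30 days.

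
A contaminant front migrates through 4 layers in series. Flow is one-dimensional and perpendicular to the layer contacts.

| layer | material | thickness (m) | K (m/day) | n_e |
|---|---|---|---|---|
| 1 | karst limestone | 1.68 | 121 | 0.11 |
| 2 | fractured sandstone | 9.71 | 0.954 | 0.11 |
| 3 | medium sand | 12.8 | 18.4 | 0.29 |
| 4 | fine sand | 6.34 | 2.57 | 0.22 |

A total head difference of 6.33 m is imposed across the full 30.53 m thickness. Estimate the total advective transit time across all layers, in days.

With flow normal to the layers, continuity requires the same specific discharge q through every layer.
Σ(b_i/K_i) = 1.68/121 + 9.71/0.954 + 12.8/18.4 + 6.34/2.57 = 13.35 d.
q = Δh / Σ(b_i/K_i) = 6.33 / 13.35 = 0.4740 m/day.
In each layer the seepage velocity is v_i = q/n_i, so the layer transit time is t_i = b_i·n_i / q:
  layer 1 (karst limestone): t_1 = 1.68 × 0.11 / 0.4740 = 0.3899 d
  layer 2 (fractured sandstone): t_2 = 9.71 × 0.11 / 0.4740 = 2.253 d
  layer 3 (medium sand): t_3 = 12.8 × 0.29 / 0.4740 = 7.831 d
  layer 4 (fine sand): t_4 = 6.34 × 0.22 / 0.4740 = 2.943 d
Total t = Σ t_i = 13.42 days.

13.4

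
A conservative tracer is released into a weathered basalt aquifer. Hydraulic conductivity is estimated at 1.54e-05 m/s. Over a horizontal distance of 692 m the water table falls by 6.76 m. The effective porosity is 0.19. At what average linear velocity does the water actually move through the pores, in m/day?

0.0684

Convert K: 1.54e-05 m/s × 86400 = 1.331 m/day.
Hydraulic gradient i = Δh / L = 6.76 / 692 = 0.009769.
Darcy flux q = K · i = 1.331 × 0.009769 = 0.01300 m/day.
Seepage velocity v = q / n_e = 0.01300 / 0.19 = 0.06841 m/day.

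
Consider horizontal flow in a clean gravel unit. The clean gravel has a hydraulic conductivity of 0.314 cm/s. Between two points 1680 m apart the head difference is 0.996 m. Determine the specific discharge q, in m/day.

0.161

Convert K: 0.314 cm/s × 864 = 271.3 m/day.
Hydraulic gradient i = Δh / L = 0.996 / 1680 = 0.0005929.
Specific discharge q = K · i = 271.3 × 0.0005929 = 0.1608 m/day.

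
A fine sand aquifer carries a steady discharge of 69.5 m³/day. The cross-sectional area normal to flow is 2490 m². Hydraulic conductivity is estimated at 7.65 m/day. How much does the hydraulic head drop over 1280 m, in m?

From Q = K·A·i, i = Q / (K·A) = 69.5 / (7.650 × 2490) = 0.003649.
Head loss Δh = i · L = 0.003649 × 1280 = 4.670 m.

4.67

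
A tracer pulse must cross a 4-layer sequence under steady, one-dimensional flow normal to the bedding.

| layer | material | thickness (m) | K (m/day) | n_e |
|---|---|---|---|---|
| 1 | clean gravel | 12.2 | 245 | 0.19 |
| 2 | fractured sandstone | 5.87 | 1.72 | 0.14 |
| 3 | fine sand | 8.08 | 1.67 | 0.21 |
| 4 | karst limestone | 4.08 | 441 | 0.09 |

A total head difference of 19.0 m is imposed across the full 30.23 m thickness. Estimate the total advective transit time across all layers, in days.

With flow normal to the layers, continuity requires the same specific discharge q through every layer.
Σ(b_i/K_i) = 12.2/245 + 5.87/1.72 + 8.08/1.67 + 4.08/441 = 8.310 d.
q = Δh / Σ(b_i/K_i) = 19.0 / 8.310 = 2.286 m/day.
In each layer the seepage velocity is v_i = q/n_i, so the layer transit time is t_i = b_i·n_i / q:
  layer 1 (clean gravel): t_1 = 12.2 × 0.19 / 2.286 = 1.014 d
  layer 2 (fractured sandstone): t_2 = 5.87 × 0.14 / 2.286 = 0.3594 d
  layer 3 (fine sand): t_3 = 8.08 × 0.21 / 2.286 = 0.7421 d
  layer 4 (karst limestone): t_4 = 4.08 × 0.09 / 2.286 = 0.1606 d
Total t = Σ t_i = 2.276 days.

2.28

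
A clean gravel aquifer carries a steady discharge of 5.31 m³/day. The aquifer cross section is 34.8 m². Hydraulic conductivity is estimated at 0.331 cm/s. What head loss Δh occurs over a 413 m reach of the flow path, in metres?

Convert K: 0.331 cm/s × 864 = 286.0 m/day.
From Q = K·A·i, i = Q / (K·A) = 5.31 / (286.0 × 34.80) = 0.0005335.
Head loss Δh = i · L = 0.0005335 × 413 = 0.2204 m.

0.220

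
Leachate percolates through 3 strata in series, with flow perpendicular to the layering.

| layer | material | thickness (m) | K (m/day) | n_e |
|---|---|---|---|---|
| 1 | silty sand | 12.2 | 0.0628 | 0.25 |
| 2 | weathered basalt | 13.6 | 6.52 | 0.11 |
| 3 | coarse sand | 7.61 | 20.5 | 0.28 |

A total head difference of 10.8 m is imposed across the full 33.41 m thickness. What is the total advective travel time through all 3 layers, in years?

With flow normal to the layers, continuity requires the same specific discharge q through every layer.
Σ(b_i/K_i) = 12.2/0.0628 + 13.6/6.52 + 7.61/20.5 = 196.7 d.
q = Δh / Σ(b_i/K_i) = 10.8 / 196.7 = 0.05490 m/day.
In each layer the seepage velocity is v_i = q/n_i, so the layer transit time is t_i = b_i·n_i / q:
  layer 1 (silty sand): t_1 = 12.2 × 0.25 / 0.05490 = 55.56 d
  layer 2 (weathered basalt): t_2 = 13.6 × 0.11 / 0.05490 = 27.25 d
  layer 3 (coarse sand): t_3 = 7.61 × 0.28 / 0.05490 = 38.81 d
Total t = Σ t_i = 121.6 days = 0.3330 years.

0.333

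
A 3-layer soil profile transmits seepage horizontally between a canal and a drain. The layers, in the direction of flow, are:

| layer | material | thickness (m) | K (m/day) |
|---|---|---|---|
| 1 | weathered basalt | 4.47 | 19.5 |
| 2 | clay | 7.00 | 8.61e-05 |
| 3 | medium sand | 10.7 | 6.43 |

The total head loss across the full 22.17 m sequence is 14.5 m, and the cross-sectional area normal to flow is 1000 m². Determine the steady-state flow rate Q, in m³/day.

0.178

Flow is perpendicular to layering, so the layers act in series and the equivalent K is the thickness-weighted harmonic mean.
Total thickness L = 4.47 + 7.00 + 10.7 = 22.17 m.
Σ(b_i/K_i) = 4.47/19.5 + 7.00/8.61e-05 + 10.7/6.43 = 81303 d.
K_eq = L / Σ(b_i/K_i) = 22.17 / 81303 = 0.0002727 m/day.
Q = K_eq · A · (Δh/L) = 0.0002727 × 1000 × (14.5/22.17) = 0.1783 m³/day.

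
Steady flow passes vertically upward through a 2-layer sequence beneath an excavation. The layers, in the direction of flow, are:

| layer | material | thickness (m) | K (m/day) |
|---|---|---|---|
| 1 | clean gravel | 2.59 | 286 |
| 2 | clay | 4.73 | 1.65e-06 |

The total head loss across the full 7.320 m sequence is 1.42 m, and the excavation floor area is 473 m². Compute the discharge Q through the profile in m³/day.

0.000234

Flow is perpendicular to layering, so the layers act in series and the equivalent K is the thickness-weighted harmonic mean.
Total thickness L = 2.59 + 4.73 = 7.320 m.
Σ(b_i/K_i) = 2.59/286 + 4.73/1.65e-06 = 2.867e+06 d.
K_eq = L / Σ(b_i/K_i) = 7.320 / 2.867e+06 = 2.553e-06 m/day.
Q = K_eq · A · (Δh/L) = 2.553e-06 × 473 × (1.42/7.320) = 0.0002343 m³/day.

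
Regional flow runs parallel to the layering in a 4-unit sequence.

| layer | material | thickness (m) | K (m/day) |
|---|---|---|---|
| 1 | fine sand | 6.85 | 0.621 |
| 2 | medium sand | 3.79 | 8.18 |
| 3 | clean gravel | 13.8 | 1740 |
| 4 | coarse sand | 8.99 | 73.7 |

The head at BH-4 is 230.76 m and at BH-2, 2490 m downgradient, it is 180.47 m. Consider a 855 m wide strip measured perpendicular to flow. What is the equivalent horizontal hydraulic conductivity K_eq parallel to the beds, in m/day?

739

Flow is parallel to layering, so each bed carries its own Darcy discharge and the transmissivities add.
Σ(K_i·b_i) = 0.621×6.85 + 8.18×3.79 + 1740×13.8 + 73.7×8.99 = 24710 m²/day.
Total thickness b = 33.43 m, so K_eq = Σ(K_i·b_i)/b = 739.2 m/day.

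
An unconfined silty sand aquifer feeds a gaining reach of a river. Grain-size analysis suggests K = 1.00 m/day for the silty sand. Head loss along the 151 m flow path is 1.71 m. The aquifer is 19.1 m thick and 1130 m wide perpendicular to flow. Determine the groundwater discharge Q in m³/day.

Cross-sectional area A = 1130 × 19.1 = 21583 m².
Hydraulic gradient i = Δh / L = 1.71 / 151 = 0.01132.
Darcy's law: Q = K · A · i = 1.000 × 21583 × 0.01132 = 244.4 m³/day.

244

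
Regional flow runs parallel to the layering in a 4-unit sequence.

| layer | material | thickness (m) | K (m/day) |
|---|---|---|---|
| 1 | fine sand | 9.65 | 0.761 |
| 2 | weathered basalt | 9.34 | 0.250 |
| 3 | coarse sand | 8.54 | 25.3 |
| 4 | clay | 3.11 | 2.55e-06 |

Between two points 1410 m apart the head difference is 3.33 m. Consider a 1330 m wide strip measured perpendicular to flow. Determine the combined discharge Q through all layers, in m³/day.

709

Flow is parallel to layering, so each bed carries its own Darcy discharge and the transmissivities add.
Σ(K_i·b_i) = 0.761×9.65 + 0.250×9.34 + 25.3×8.54 + 2.55e-06×3.11 = 225.7 m²/day.
Hydraulic gradient i = Δh / L = 3.33 / 1410 = 0.002362.
Q = Σ(K_i·b_i) · W · i = 225.7 × 1330 × 0.002362 = 709.1 m³/day.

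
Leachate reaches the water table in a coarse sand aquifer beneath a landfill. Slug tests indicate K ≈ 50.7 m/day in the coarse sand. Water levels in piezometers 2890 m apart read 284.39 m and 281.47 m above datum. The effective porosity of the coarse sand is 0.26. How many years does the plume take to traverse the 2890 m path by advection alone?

40.2

Hydraulic gradient i = (284.39 − 281.47) / 2890 = 2.92 / 2890 = 0.001010.
Darcy flux q = K · i = 50.70 × 0.001010 = 0.05123 m/day.
Seepage velocity v = q / n_e = 0.05123 / 0.26 = 0.1970 m/day.
Travel time t = L / v = 2890 / 0.1970 = 14668 days = 40.16 years.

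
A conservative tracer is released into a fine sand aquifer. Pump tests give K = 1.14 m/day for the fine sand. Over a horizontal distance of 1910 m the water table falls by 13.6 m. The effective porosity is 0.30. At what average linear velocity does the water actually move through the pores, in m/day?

0.0271

Hydraulic gradient i = Δh / L = 13.6 / 1910 = 0.007120.
Darcy flux q = K · i = 1.140 × 0.007120 = 0.008117 m/day.
Seepage velocity v = q / n_e = 0.008117 / 0.30 = 0.02706 m/day.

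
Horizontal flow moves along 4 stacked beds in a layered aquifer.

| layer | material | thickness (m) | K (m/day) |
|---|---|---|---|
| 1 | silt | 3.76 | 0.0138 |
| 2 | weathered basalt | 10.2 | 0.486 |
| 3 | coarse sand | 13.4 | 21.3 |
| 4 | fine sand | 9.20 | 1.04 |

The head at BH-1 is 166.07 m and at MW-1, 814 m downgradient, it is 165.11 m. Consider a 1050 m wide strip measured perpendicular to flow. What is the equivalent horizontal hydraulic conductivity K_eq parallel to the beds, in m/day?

8.21

Flow is parallel to layering, so each bed carries its own Darcy discharge and the transmissivities add.
Σ(K_i·b_i) = 0.0138×3.76 + 0.486×10.2 + 21.3×13.4 + 1.04×9.20 = 300.0 m²/day.
Total thickness b = 36.56 m, so K_eq = Σ(K_i·b_i)/b = 8.206 m/day.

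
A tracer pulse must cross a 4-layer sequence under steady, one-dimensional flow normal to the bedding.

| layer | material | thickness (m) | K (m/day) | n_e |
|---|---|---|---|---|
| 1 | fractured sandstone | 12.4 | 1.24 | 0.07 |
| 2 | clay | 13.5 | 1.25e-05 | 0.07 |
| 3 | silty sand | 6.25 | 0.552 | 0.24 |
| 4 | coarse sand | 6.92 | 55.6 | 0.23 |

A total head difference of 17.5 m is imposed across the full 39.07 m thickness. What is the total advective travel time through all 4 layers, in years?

With flow normal to the layers, continuity requires the same specific discharge q through every layer.
Σ(b_i/K_i) = 12.4/1.24 + 13.5/1.25e-05 + 6.25/0.552 + 6.92/55.6 = 1.080e+06 d.
q = Δh / Σ(b_i/K_i) = 17.5 / 1.080e+06 = 1.620e-05 m/day.
In each layer the seepage velocity is v_i = q/n_i, so the layer transit time is t_i = b_i·n_i / q:
  layer 1 (fractured sandstone): t_1 = 12.4 × 0.07 / 1.620e-05 = 53569 d
  layer 2 (clay): t_2 = 13.5 × 0.07 / 1.620e-05 = 58321 d
  layer 3 (silty sand): t_3 = 6.25 × 0.24 / 1.620e-05 = 92573 d
  layer 4 (coarse sand): t_4 = 6.92 × 0.23 / 1.620e-05 = 98226 d
Total t = Σ t_i = 3.027e+05 days = 828.7 years.

829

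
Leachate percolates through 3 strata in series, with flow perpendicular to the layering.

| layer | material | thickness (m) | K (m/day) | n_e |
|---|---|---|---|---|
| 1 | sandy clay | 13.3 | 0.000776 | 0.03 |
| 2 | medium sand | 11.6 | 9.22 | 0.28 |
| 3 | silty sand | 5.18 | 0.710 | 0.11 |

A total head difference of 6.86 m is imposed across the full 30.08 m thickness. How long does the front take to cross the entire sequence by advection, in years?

With flow normal to the layers, continuity requires the same specific discharge q through every layer.
Σ(b_i/K_i) = 13.3/0.000776 + 11.6/9.22 + 5.18/0.710 = 17148 d.
q = Δh / Σ(b_i/K_i) = 6.86 / 17148 = 0.0004001 m/day.
In each layer the seepage velocity is v_i = q/n_i, so the layer transit time is t_i = b_i·n_i / q:
  layer 1 (sandy clay): t_1 = 13.3 × 0.03 / 0.0004001 = 997.4 d
  layer 2 (medium sand): t_2 = 11.6 × 0.28 / 0.0004001 = 8119 d
  layer 3 (silty sand): t_3 = 5.18 × 0.11 / 0.0004001 = 1424 d
Total t = Σ t_i = 10541 days = 28.86 years.

28.9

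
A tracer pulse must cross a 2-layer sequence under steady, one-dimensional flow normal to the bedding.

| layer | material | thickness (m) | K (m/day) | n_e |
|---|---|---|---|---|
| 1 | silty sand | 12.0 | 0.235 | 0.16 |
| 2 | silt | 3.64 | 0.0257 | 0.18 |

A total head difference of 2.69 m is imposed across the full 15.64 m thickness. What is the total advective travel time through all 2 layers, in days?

184

With flow normal to the layers, continuity requires the same specific discharge q through every layer.
Σ(b_i/K_i) = 12.0/0.235 + 3.64/0.0257 = 192.7 d.
q = Δh / Σ(b_i/K_i) = 2.69 / 192.7 = 0.01396 m/day.
In each layer the seepage velocity is v_i = q/n_i, so the layer transit time is t_i = b_i·n_i / q:
  layer 1 (silty sand): t_1 = 12.0 × 0.16 / 0.01396 = 137.5 d
  layer 2 (silt): t_2 = 3.64 × 0.18 / 0.01396 = 46.94 d
Total t = Σ t_i = 184.5 days.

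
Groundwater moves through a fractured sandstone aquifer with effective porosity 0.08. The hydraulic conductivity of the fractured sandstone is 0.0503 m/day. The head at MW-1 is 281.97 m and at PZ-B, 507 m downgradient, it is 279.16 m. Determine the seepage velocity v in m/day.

0.00348

Hydraulic gradient i = (281.97 − 279.16) / 507 = 2.81 / 507 = 0.005542.
Darcy flux q = K · i = 0.05030 × 0.005542 = 0.0002788 m/day.
Seepage velocity v = q / n_e = 0.0002788 / 0.08 = 0.003485 m/day.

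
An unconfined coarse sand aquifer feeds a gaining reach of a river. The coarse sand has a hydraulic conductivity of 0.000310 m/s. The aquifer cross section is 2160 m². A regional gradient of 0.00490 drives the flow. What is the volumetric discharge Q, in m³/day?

283

Convert K: 0.000310 m/s × 86400 = 26.78 m/day.
Hydraulic gradient i = 0.00490.
Darcy's law: Q = K · A · i = 26.78 × 2160 × 0.004900 = 283.5 m³/day.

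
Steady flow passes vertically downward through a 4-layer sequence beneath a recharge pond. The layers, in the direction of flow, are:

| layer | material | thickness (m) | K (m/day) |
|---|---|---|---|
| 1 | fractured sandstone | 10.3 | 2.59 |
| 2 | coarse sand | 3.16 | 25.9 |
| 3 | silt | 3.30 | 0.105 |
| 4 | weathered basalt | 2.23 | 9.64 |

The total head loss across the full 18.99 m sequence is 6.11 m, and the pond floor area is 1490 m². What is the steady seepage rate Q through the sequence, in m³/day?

Flow is perpendicular to layering, so the layers act in series and the equivalent K is the thickness-weighted harmonic mean.
Total thickness L = 10.3 + 3.16 + 3.30 + 2.23 = 18.99 m.
Σ(b_i/K_i) = 10.3/2.59 + 3.16/25.9 + 3.30/0.105 + 2.23/9.64 = 35.76 d.
K_eq = L / Σ(b_i/K_i) = 18.99 / 35.76 = 0.5311 m/day.
Q = K_eq · A · (Δh/L) = 0.5311 × 1490 × (6.11/18.99) = 254.6 m³/day.

255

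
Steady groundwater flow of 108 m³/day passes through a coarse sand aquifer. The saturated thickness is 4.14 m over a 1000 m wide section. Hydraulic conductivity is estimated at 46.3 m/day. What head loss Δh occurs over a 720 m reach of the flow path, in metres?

Cross-sectional area A = 1000 × 4.14 = 4140 m².
From Q = K·A·i, i = Q / (K·A) = 108 / (46.30 × 4140) = 0.0005634.
Head loss Δh = i · L = 0.0005634 × 720 = 0.4057 m.

0.406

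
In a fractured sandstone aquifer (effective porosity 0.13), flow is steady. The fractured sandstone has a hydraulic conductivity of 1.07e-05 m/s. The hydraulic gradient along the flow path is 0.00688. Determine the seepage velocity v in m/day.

0.0489

Convert K: 1.07e-05 m/s × 86400 = 0.9245 m/day.
Hydraulic gradient i = 0.00688.
Darcy flux q = K · i = 0.9245 × 0.006880 = 0.006360 m/day.
Seepage velocity v = q / n_e = 0.006360 / 0.13 = 0.04893 m/day.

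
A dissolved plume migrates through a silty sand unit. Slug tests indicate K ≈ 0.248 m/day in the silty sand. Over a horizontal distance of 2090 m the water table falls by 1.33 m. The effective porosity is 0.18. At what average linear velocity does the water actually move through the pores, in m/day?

0.000877

Hydraulic gradient i = Δh / L = 1.33 / 2090 = 0.0006364.
Darcy flux q = K · i = 0.2480 × 0.0006364 = 0.0001578 m/day.
Seepage velocity v = q / n_e = 0.0001578 / 0.18 = 0.0008768 m/day.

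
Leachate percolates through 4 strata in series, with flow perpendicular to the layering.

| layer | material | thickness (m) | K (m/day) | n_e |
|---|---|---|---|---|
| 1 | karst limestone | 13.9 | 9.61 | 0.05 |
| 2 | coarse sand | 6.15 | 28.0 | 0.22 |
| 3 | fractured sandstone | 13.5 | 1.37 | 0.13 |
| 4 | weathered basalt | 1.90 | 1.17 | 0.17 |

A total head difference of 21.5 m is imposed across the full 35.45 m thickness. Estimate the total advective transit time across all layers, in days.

2.52

With flow normal to the layers, continuity requires the same specific discharge q through every layer.
Σ(b_i/K_i) = 13.9/9.61 + 6.15/28.0 + 13.5/1.37 + 1.90/1.17 = 13.14 d.
q = Δh / Σ(b_i/K_i) = 21.5 / 13.14 = 1.636 m/day.
In each layer the seepage velocity is v_i = q/n_i, so the layer transit time is t_i = b_i·n_i / q:
  layer 1 (karst limestone): t_1 = 13.9 × 0.05 / 1.636 = 0.4249 d
  layer 2 (coarse sand): t_2 = 6.15 × 0.22 / 1.636 = 0.8272 d
  layer 3 (fractured sandstone): t_3 = 13.5 × 0.13 / 1.636 = 1.073 d
  layer 4 (weathered basalt): t_4 = 1.90 × 0.17 / 1.636 = 0.1975 d
Total t = Σ t_i = 2.522 days.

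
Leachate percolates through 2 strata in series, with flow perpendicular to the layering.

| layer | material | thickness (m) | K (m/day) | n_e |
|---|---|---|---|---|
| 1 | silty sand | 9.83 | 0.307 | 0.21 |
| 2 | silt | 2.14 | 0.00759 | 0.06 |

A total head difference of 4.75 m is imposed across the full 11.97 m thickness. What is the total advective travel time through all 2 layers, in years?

With flow normal to the layers, continuity requires the same specific discharge q through every layer.
Σ(b_i/K_i) = 9.83/0.307 + 2.14/0.00759 = 314.0 d.
q = Δh / Σ(b_i/K_i) = 4.75 / 314.0 = 0.01513 m/day.
In each layer the seepage velocity is v_i = q/n_i, so the layer transit time is t_i = b_i·n_i / q:
  layer 1 (silty sand): t_1 = 9.83 × 0.21 / 0.01513 = 136.4 d
  layer 2 (silt): t_2 = 2.14 × 0.06 / 0.01513 = 8.487 d
Total t = Σ t_i = 144.9 days = 0.3968 years.

0.397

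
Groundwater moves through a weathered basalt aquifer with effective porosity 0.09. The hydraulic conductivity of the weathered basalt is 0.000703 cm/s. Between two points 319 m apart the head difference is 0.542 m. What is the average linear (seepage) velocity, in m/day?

Convert K: 0.000703 cm/s × 864 = 0.6074 m/day.
Hydraulic gradient i = Δh / L = 0.542 / 319 = 0.001699.
Darcy flux q = K · i = 0.6074 × 0.001699 = 0.001032 m/day.
Seepage velocity v = q / n_e = 0.001032 / 0.09 = 0.01147 m/day.

0.0115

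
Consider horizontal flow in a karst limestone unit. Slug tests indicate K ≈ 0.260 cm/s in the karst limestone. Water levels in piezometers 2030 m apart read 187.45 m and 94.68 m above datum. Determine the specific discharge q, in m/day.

10.3

Convert K: 0.260 cm/s × 864 = 224.6 m/day.
Hydraulic gradient i = (187.45 − 94.68) / 2030 = 92.77 / 2030 = 0.04570.
Specific discharge q = K · i = 224.6 × 0.04570 = 10.27 m/day.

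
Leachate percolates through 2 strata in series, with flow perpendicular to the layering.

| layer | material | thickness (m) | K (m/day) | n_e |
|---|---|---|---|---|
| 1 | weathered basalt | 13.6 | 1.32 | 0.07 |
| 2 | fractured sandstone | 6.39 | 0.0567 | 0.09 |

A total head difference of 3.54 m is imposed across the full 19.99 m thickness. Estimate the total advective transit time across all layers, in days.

53.1

With flow normal to the layers, continuity requires the same specific discharge q through every layer.
Σ(b_i/K_i) = 13.6/1.32 + 6.39/0.0567 = 123.0 d.
q = Δh / Σ(b_i/K_i) = 3.54 / 123.0 = 0.02878 m/day.
In each layer the seepage velocity is v_i = q/n_i, so the layer transit time is t_i = b_i·n_i / q:
  layer 1 (weathered basalt): t_1 = 13.6 × 0.07 / 0.02878 = 33.08 d
  layer 2 (fractured sandstone): t_2 = 6.39 × 0.09 / 0.02878 = 19.98 d
Total t = Σ t_i = 53.06 days.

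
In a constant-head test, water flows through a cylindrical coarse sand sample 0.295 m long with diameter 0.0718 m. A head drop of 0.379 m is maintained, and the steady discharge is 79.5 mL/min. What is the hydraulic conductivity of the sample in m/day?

22.0

Cross-sectional area A = π·(d/2)² = π × (0.0718/2)² = 0.004049 m².
Convert discharge: 79.5 mL/min = 1.325e-06 m³/s.
Darcy's law rearranged: K = Q·L / (A·Δh) = 1.325e-06 × 0.295 / (0.004049 × 0.379) = 0.0002547 m/s = 22.01 m/day.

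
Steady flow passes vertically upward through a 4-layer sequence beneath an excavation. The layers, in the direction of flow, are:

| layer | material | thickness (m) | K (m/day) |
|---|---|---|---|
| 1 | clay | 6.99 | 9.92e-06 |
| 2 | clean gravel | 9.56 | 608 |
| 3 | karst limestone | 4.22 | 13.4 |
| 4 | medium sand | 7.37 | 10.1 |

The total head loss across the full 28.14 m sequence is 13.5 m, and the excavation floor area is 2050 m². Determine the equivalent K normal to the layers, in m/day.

3.99e-05

Flow is perpendicular to layering, so the layers act in series and the equivalent K is the thickness-weighted harmonic mean.
Total thickness L = 6.99 + 9.56 + 4.22 + 7.37 = 28.14 m.
Σ(b_i/K_i) = 6.99/9.92e-06 + 9.56/608 + 4.22/13.4 + 7.37/10.1 = 7.046e+05 d.
K_eq = L / Σ(b_i/K_i) = 28.14 / 7.046e+05 = 3.994e-05 m/day.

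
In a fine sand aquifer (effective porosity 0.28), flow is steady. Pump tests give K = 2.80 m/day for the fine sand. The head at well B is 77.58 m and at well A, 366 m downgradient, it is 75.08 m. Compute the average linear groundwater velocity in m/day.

Hydraulic gradient i = (77.58 − 75.08) / 366 = 2.5 / 366 = 0.006831.
Darcy flux q = K · i = 2.800 × 0.006831 = 0.01913 m/day.
Seepage velocity v = q / n_e = 0.01913 / 0.28 = 0.06831 m/day.

0.0683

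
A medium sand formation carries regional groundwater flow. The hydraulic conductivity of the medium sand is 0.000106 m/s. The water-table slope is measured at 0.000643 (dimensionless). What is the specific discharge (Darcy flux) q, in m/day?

Convert K: 0.000106 m/s × 86400 = 9.158 m/day.
Hydraulic gradient i = 0.000643.
Specific discharge q = K · i = 9.158 × 0.0006430 = 0.005889 m/day.

0.00589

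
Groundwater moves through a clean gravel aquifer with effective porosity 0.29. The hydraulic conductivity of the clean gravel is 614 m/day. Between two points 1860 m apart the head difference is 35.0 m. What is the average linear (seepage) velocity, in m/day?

39.8

Hydraulic gradient i = Δh / L = 35.0 / 1860 = 0.01882.
Darcy flux q = K · i = 614.0 × 0.01882 = 11.55 m/day.
Seepage velocity v = q / n_e = 11.55 / 0.29 = 39.84 m/day.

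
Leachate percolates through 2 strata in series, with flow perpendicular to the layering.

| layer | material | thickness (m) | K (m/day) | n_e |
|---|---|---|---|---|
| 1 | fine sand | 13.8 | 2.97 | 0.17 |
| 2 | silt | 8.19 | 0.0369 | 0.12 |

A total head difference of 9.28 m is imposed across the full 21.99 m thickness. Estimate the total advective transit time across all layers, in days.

81.3

With flow normal to the layers, continuity requires the same specific discharge q through every layer.
Σ(b_i/K_i) = 13.8/2.97 + 8.19/0.0369 = 226.6 d.
q = Δh / Σ(b_i/K_i) = 9.28 / 226.6 = 0.04095 m/day.
In each layer the seepage velocity is v_i = q/n_i, so the layer transit time is t_i = b_i·n_i / q:
  layer 1 (fine sand): t_1 = 13.8 × 0.17 / 0.04095 = 57.28 d
  layer 2 (silt): t_2 = 8.19 × 0.12 / 0.04095 = 24.00 d
Total t = Σ t_i = 81.28 days.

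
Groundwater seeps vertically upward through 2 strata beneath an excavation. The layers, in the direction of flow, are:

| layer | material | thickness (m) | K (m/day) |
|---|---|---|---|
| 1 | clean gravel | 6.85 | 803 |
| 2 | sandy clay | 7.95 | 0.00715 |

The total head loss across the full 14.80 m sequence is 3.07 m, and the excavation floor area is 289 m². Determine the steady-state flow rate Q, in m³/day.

0.798

Flow is perpendicular to layering, so the layers act in series and the equivalent K is the thickness-weighted harmonic mean.
Total thickness L = 6.85 + 7.95 = 14.80 m.
Σ(b_i/K_i) = 6.85/803 + 7.95/0.00715 = 1112 d.
K_eq = L / Σ(b_i/K_i) = 14.80 / 1112 = 0.01331 m/day.
Q = K_eq · A · (Δh/L) = 0.01331 × 289 × (3.07/14.80) = 0.7979 m³/day.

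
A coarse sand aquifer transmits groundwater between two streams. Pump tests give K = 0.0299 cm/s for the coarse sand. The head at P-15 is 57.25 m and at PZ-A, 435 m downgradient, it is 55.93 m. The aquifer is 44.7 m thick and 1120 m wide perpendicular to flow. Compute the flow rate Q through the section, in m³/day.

3920

Convert K: 0.0299 cm/s × 864 = 25.83 m/day.
Cross-sectional area A = 1120 × 44.7 = 50064 m².
Hydraulic gradient i = (57.25 − 55.93) / 435 = 1.32 / 435 = 0.003034.
Darcy's law: Q = K · A · i = 25.83 × 50064 × 0.003034 = 3925 m³/day.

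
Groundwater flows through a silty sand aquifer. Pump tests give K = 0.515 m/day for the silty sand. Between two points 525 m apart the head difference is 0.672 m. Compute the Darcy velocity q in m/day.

0.000659

Hydraulic gradient i = Δh / L = 0.672 / 525 = 0.001280.
Specific discharge q = K · i = 0.5150 × 0.001280 = 0.0006592 m/day.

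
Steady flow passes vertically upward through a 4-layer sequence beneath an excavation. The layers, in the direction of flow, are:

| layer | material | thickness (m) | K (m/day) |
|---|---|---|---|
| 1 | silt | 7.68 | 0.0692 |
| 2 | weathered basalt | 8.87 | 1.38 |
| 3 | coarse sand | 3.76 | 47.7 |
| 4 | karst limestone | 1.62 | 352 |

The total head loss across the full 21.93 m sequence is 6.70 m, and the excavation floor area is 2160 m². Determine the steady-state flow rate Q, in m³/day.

123

Flow is perpendicular to layering, so the layers act in series and the equivalent K is the thickness-weighted harmonic mean.
Total thickness L = 7.68 + 8.87 + 3.76 + 1.62 = 21.93 m.
Σ(b_i/K_i) = 7.68/0.0692 + 8.87/1.38 + 3.76/47.7 + 1.62/352 = 117.5 d.
K_eq = L / Σ(b_i/K_i) = 21.93 / 117.5 = 0.1866 m/day.
Q = K_eq · A · (Δh/L) = 0.1866 × 2160 × (6.70/21.93) = 123.2 m³/day.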